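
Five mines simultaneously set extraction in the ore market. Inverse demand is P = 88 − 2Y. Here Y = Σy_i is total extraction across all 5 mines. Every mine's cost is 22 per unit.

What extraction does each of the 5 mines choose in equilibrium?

A representative mine's profit is π_i = y_i(88 − 2Y) − 22y_i, with Y = y_i + Σ_{j≠i} y_j.
First-order condition: 66 − 4y_i − 2Σ_{j≠i} y_j = 0.
With identical mines, set every y_j = y: then 66 − 4y − 8y = 0, i.e. y = 66/12 = 5.5.

5.5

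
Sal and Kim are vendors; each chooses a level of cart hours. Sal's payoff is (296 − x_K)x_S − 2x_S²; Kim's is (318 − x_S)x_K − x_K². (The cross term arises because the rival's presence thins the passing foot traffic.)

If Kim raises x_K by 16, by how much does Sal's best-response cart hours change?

Expanding Sal's payoff: 296x_S − x_Kx_S − 2x_S².
∂π/∂x_S = 296 − x_K − 4x_S = 0, so x_S = 74 − 0.25x_K.
The reaction-function slope is −0.25, so a 16-unit rise in x_K moves x_S by −0.25 × 16 = −4. Sal's best response falls — the actions are strategic substitutes.

-4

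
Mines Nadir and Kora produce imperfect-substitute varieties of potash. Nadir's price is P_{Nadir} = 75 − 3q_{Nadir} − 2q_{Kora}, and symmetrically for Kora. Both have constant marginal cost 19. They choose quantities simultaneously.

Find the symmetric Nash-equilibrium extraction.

Mine Nadir's profit: π = q_{Nadir}(75 − 3q_{Nadir} − 2q_{Kora}) − 19q_{Nadir}.
∂π/∂q_{Nadir} = 56 − 6q_{Nadir} − 2q_{Kora} = 0 ⇒ q_{Nadir} = 28/3 − (1/3)q_{Kora}.
By symmetry q_{Kora} = q_{Nadir}; substituting into the reaction function, (4/3)q_{Nadir} = 28/3 and q_{Nadir} = 7.

7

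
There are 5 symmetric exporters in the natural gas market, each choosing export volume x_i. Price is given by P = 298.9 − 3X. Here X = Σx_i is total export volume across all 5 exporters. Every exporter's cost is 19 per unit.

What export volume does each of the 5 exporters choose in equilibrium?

A representative exporter's profit is π_i = x_i(298.9 − 3X) − 19x_i, with X = x_i + Σ_{j≠i} x_j.
First-order condition: 279.9 − 6x_i − 3Σ_{j≠i} x_j = 0.
Imposing symmetry (x_j = x for all j) turns Σ_{j≠i} x_j into 4x, so 279.9 = 18x and x = 15.55.

15.55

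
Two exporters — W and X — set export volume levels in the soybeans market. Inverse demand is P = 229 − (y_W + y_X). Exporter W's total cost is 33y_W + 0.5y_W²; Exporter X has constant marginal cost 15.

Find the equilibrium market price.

104.2

Exporter W's profit: π = y_W(229 − (y_W + y_X)) − 33y_W − 0.5y_W².
∂π/∂y_W = 196 − 3y_W − y_X = 0, so y_W = 196/3 − (1/3)y_X.
For X: ∂π/∂y_X = 214 − 2y_X − y_W = 0 ⇒ y_X = 107 − 0.5y_W.
Substituting the second reaction function into the first: y_W = 196/3 − (1/3)(107 − 0.5y_W), which gives (5/6)y_W = 89/3 ⇒ y_W = 35.6.
Then y_X = 107 − 0.5·35.6 = 89.2.
Equilibrium price: P = 229 − 124.8 = 104.2.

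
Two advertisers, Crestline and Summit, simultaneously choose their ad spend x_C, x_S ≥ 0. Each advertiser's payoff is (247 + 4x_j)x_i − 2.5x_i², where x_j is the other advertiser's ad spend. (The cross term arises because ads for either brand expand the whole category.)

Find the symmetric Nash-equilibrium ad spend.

247

Crestline's payoff is (247 + 4x_S)x_C − 2.5x_C².
∂π/∂x_C = 247 + 4x_S − 5x_C = 0, so x_C = 49.4 + 0.8x_S.
The game is symmetric, so in equilibrium x_S = x_C: the reaction function gives 0.2x_C = 49.4, hence x_C = 247.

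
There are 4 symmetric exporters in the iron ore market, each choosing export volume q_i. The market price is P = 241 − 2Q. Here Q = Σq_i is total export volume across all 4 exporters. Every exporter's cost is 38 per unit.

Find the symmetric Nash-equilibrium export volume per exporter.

A representative exporter's profit is π_i = q_i(241 − 2Q) − 38q_i, with Q = q_i + Σ_{j≠i} q_j.
First-order condition: 203 − 4q_i − 2Σ_{j≠i} q_j = 0.
With identical exporters, set every q_j = q: then 203 − 4q − 6q = 0, i.e. q = 203/10 = 20.3.

20.3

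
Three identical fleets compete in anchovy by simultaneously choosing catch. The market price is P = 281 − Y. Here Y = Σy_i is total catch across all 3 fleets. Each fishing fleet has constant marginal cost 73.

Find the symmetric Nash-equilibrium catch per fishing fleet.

A representative fishing fleet's profit is π_i = y_i(281 − Y) − 73y_i, with Y = y_i + Σ_{j≠i} y_j.
First-order condition: 208 − 2y_i − Σ_{j≠i} y_j = 0.
With identical fishing fleets, set every y_j = y: then 208 − 2y − 2y = 0, i.e. y = 208/4 = 52.

52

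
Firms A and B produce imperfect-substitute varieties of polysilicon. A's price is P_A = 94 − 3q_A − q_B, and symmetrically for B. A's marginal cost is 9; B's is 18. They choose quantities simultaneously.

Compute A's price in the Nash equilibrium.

Firm A's profit: π = q_A(94 − 3q_A − q_B) − 9q_A.
∂π/∂q_A = 85 − 6q_A − q_B = 0 ⇒ q_A = 85/6 − (1/6)q_B.
Similarly q_B = 38/3 − (1/6)q_A.
Plugging q_B into A's best response: q_A = 85/6 − (1/6)(38/3 − (1/6)q_A) ⇒ (35/36)q_A = 217/18, so q_A = 12.4.
Then q_B = 38/3 − (1/6)·12.4 = 10.6.
P_A = 94 − 3·12.4 − 10.6 = 46.2.

46.2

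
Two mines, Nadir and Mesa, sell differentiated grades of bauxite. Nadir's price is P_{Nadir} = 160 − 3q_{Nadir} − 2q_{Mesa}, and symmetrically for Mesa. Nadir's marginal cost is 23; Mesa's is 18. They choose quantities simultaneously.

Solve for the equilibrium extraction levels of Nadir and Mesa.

Mine Nadir's profit: π = q_{Nadir}(160 − 3q_{Nadir} − 2q_{Mesa}) − 23q_{Nadir}.
∂π/∂q_{Nadir} = 137 − 6q_{Nadir} − 2q_{Mesa} = 0 ⇒ q_{Nadir} = 137/6 − (1/3)q_{Mesa}.
Similarly q_{Mesa} = 71/3 − (1/3)q_{Nadir}.
Plugging q_{Mesa} into Nadir's best response: q_{Nadir} = 137/6 − (1/3)(71/3 − (1/3)q_{Nadir}) ⇒ (8/9)q_{Nadir} = 269/18, so q_{Nadir} = 16.8125.
Then q_{Mesa} = 71/3 − (1/3)·16.8125 = 18.0625.

16.8125, 18.0625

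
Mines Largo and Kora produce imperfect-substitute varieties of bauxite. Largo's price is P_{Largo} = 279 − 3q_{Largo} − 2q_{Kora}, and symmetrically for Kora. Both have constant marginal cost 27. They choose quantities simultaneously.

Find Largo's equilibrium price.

121.5

Mine Largo's profit: π = q_{Largo}(279 − 3q_{Largo} − 2q_{Kora}) − 27q_{Largo}.
∂π/∂q_{Largo} = 252 − 6q_{Largo} − 2q_{Kora} = 0 ⇒ q_{Largo} = 42 − (1/3)q_{Kora}.
By symmetry q_{Kora} = q_{Largo}; substituting into the reaction function, (4/3)q_{Largo} = 42 and q_{Largo} = 31.5.
P_{Largo} = 279 − 3·31.5 − 2·31.5 = 121.5.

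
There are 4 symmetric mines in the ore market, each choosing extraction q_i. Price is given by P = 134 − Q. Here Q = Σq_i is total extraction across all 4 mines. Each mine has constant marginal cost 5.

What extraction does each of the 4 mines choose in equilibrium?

25.8

A representative mine's profit is π_i = q_i(134 − Q) − 5q_i, with Q = q_i + Σ_{j≠i} q_j.
First-order condition: 129 − 2q_i − Σ_{j≠i} q_j = 0.
Imposing symmetry (q_j = q for all j) turns Σ_{j≠i} q_j into 3q, so 129 = 5q and q = 25.8.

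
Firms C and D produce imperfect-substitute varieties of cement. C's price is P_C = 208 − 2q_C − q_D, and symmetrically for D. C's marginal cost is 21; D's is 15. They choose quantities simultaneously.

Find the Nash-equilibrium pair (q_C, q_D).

37, 39

Firm C's profit: π = q_C(208 − 2q_C − q_D) − 21q_C.
∂π/∂q_C = 187 − 4q_C − q_D = 0 ⇒ q_C = 46.75 − 0.25q_D.
Similarly q_D = 48.25 − 0.25q_C.
Solving the two reaction functions simultaneously: (1 − (−0.25)(−0.25))q_C = 46.75 − 0.25·48.25, so 0.9375q_C = 34.6875 and q_C = 37.
Then q_D = 48.25 − 0.25·37 = 39.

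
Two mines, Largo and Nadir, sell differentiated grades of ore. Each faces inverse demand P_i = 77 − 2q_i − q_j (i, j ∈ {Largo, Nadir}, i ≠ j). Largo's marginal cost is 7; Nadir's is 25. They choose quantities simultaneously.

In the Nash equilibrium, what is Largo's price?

37.4

Mine Largo's profit: π = q_{Largo}(77 − 2q_{Largo} − q_{Nadir}) − 7q_{Largo}.
∂π/∂q_{Largo} = 70 − 4q_{Largo} − q_{Nadir} = 0 ⇒ q_{Largo} = 17.5 − 0.25q_{Nadir}.
Similarly q_{Nadir} = 13 − 0.25q_{Largo}.
Solving the two reaction functions simultaneously: (1 − (−0.25)(−0.25))q_{Largo} = 17.5 − 0.25·13, so 0.9375q_{Largo} = 14.25 and q_{Largo} = 15.2.
Then q_{Nadir} = 13 − 0.25·15.2 = 9.2.
P_{Largo} = 77 − 2·15.2 − 9.2 = 37.4.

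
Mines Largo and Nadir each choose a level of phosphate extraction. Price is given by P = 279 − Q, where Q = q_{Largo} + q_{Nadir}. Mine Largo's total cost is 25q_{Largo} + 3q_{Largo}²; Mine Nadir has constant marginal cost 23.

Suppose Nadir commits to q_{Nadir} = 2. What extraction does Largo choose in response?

31.5

Mine Largo's profit: π = q_{Largo}(279 − (q_{Largo} + q_{Nadir})) − 25q_{Largo} − 3q_{Largo}².
∂π/∂q_{Largo} = 254 − 8q_{Largo} − q_{Nadir} = 0, so q_{Largo} = 31.75 − 0.125q_{Nadir}.
At q_{Nadir} = 2: q_{Largo} = 31.75 − 0.125·2 = 31.5.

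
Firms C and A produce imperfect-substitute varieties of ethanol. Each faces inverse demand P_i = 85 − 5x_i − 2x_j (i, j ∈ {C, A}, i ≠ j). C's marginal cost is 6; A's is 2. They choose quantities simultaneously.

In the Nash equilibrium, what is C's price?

38.5

Firm C's profit: π = x_C(85 − 5x_C − 2x_A) − 6x_C.
∂π/∂x_C = 79 − 10x_C − 2x_A = 0 ⇒ x_C = 7.9 − 0.2x_A.
Similarly x_A = 8.3 − 0.2x_C.
Plugging x_A into C's best response: x_C = 7.9 − 0.2(8.3 − 0.2x_C) ⇒ 0.96x_C = 6.24, so x_C = 6.5.
Then x_A = 8.3 − 0.2·6.5 = 7.
P_C = 85 − 5·6.5 − 2·7 = 38.5.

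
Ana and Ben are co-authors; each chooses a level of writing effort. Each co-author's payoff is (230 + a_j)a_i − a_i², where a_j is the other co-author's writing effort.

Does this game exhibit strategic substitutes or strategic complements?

Ana's payoff is (230 + a_B)a_A − a_A².
∂π/∂a_A = 230 + a_B − 2a_A = 0, so a_A = 115 + 0.5a_B.
The best-response slope da_A/da_B = 0.5 > 0: the reaction function is upward-sloping, so the choices are strategic complements.

strategic complements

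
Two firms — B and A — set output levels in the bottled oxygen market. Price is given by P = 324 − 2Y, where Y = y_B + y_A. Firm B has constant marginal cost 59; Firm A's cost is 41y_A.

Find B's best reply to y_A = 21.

Firm B's profit: π = y_B(324 − 2(y_B + y_A)) − 59y_B.
∂π/∂y_B = 265 − 4y_B − 2y_A = 0, so y_B = 66.25 − 0.5y_A.
At y_A = 21: y_B = 66.25 − 0.5·21 = 55.75.

55.75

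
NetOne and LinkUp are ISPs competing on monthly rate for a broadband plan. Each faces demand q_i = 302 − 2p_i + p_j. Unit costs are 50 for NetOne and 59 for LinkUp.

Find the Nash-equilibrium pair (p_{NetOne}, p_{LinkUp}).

135.2, 138.8

NetOne's profit: π = (p_{NetOne} − 50)(302 − 2p_{NetOne} + p_{LinkUp}).
∂π/∂p_{NetOne} = 402 − 4p_{NetOne} + p_{LinkUp} = 0 ⇒ p_{NetOne} = 100.5 + 0.25p_{LinkUp}.
Similarly p_{LinkUp} = 105 + 0.25p_{NetOne}.
Solving the two reaction functions simultaneously: (1 − (0.25)(0.25))p_{NetOne} = 100.5 + 0.25·105, so 0.9375p_{NetOne} = 126.75 and p_{NetOne} = 135.2.
Then p_{LinkUp} = 105 + 0.25·135.2 = 138.8.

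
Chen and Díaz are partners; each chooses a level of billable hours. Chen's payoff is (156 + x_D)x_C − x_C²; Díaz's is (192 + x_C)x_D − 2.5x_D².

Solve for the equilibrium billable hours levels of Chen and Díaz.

108, 60

Expanding Chen's payoff: 156x_C + x_Dx_C − x_C².
∂π/∂x_C = 156 + x_D − 2x_C = 0, so x_C = 78 + 0.5x_D.
Likewise for Díaz: x_D = 38.4 + 0.2x_C.
Substituting the second reaction function into the first: x_C = 78 + 0.5(38.4 + 0.2x_C), which gives 0.9x_C = 97.2 ⇒ x_C = 108.
Then x_D = 38.4 + 0.2·108 = 60.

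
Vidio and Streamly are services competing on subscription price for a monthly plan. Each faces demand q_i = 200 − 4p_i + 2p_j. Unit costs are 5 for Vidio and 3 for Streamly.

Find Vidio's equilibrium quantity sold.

125.6

Vidio's profit: π = (p_{Vidio} − 5)(200 − 4p_{Vidio} + 2p_{Streamly}).
∂π/∂p_{Vidio} = 220 − 8p_{Vidio} + 2p_{Streamly} = 0 ⇒ p_{Vidio} = 27.5 + 0.25p_{Streamly}.
Similarly p_{Streamly} = 26.5 + 0.25p_{Vidio}.
Substituting the second reaction function into the first: p_{Vidio} = 27.5 + 0.25(26.5 + 0.25p_{Vidio}), which gives 0.9375p_{Vidio} = 34.125 ⇒ p_{Vidio} = 36.4.
Then p_{Streamly} = 26.5 + 0.25·36.4 = 35.6.
q_{Vidio} = 200 − 4·36.4 + 2·35.6 = 125.6.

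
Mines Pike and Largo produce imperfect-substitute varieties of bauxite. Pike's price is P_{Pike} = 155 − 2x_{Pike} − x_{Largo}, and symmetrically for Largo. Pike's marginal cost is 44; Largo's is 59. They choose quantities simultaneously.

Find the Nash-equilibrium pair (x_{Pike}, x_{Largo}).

Mine Pike's profit: π = x_{Pike}(155 − 2x_{Pike} − x_{Largo}) − 44x_{Pike}.
∂π/∂x_{Pike} = 111 − 4x_{Pike} − x_{Largo} = 0 ⇒ x_{Pike} = 27.75 − 0.25x_{Largo}.
Similarly x_{Largo} = 24 − 0.25x_{Pike}.
Plugging x_{Largo} into Pike's best response: x_{Pike} = 27.75 − 0.25(24 − 0.25x_{Pike}) ⇒ 0.9375x_{Pike} = 21.75, so x_{Pike} = 23.2.
Then x_{Largo} = 24 − 0.25·23.2 = 18.2.

23.2, 18.2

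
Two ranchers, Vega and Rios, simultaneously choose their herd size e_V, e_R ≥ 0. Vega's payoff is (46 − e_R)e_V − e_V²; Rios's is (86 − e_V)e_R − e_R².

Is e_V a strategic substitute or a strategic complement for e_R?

Expanding Vega's payoff: 46e_V − e_Re_V − e_V².
∂π/∂e_V = 46 − e_R − 2e_V = 0, so e_V = 23 − 0.5e_R.
The best-response slope de_V/de_R = −0.5 < 0: the reaction function is downward-sloping, so the choices are strategic substitutes.

strategic substitutes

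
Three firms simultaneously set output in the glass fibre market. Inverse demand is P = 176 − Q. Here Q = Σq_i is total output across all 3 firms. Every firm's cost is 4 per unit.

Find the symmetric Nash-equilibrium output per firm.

43

A representative firm's profit is π_i = q_i(176 − Q) − 4q_i, with Q = q_i + Σ_{j≠i} q_j.
First-order condition: 172 − 2q_i − Σ_{j≠i} q_j = 0.
With identical firms, set every q_j = q: then 172 − 2q − 2q = 0, i.e. q = 172/4 = 43.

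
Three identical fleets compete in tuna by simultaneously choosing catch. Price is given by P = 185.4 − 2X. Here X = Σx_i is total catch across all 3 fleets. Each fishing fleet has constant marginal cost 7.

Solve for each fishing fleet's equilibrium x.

A representative fishing fleet's profit is π_i = x_i(185.4 − 2X) − 7x_i, with X = x_i + Σ_{j≠i} x_j.
First-order condition: 178.4 − 4x_i − 2Σ_{j≠i} x_j = 0.
Imposing symmetry (x_j = x for all j) turns Σ_{j≠i} x_j into 2x, so 178.4 = 8x and x = 22.3.

22.3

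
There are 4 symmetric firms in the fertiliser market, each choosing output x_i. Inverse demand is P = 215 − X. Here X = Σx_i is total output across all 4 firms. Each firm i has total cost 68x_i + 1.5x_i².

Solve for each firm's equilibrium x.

18.375

A representative firm's profit is π_i = x_i(215 − X) − 68x_i − 1.5x_i², with X = x_i + Σ_{j≠i} x_j.
First-order condition: 147 − 5x_i − Σ_{j≠i} x_j = 0.
With identical firms, set every x_j = x: then 147 − 5x − 3x = 0, i.e. x = 147/8 = 18.375.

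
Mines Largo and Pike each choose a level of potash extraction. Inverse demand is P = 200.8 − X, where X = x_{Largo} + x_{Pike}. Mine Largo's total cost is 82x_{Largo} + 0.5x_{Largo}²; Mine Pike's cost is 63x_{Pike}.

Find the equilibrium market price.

Mine Largo's profit: π = x_{Largo}(200.8 − (x_{Largo} + x_{Pike})) − 82x_{Largo} − 0.5x_{Largo}².
∂π/∂x_{Largo} = 118.8 − 3x_{Largo} − x_{Pike} = 0, so x_{Largo} = 39.6 − (1/3)x_{Pike}.
For Pike: ∂π/∂x_{Pike} = 137.8 − 2x_{Pike} − x_{Largo} = 0 ⇒ x_{Pike} = 68.9 − 0.5x_{Largo}.
Substituting the second reaction function into the first: x_{Largo} = 39.6 − (1/3)(68.9 − 0.5x_{Largo}), which gives (5/6)x_{Largo} = 499/30 ⇒ x_{Largo} = 19.96.
Then x_{Pike} = 68.9 − 0.5·19.96 = 58.92.
Equilibrium price: P = 200.8 − 78.88 = 121.92.

121.92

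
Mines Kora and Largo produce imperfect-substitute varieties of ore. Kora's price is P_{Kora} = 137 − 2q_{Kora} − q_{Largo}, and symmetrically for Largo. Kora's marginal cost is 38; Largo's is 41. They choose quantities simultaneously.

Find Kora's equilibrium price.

78

Mine Kora's profit: π = q_{Kora}(137 − 2q_{Kora} − q_{Largo}) − 38q_{Kora}.
∂π/∂q_{Kora} = 99 − 4q_{Kora} − q_{Largo} = 0 ⇒ q_{Kora} = 24.75 − 0.25q_{Largo}.
Similarly q_{Largo} = 24 − 0.25q_{Kora}.
Substituting the second reaction function into the first: q_{Kora} = 24.75 − 0.25(24 − 0.25q_{Kora}), which gives 0.9375q_{Kora} = 18.75 ⇒ q_{Kora} = 20.
Then q_{Largo} = 24 − 0.25·20 = 19.
P_{Kora} = 137 − 2·20 − 19 = 78.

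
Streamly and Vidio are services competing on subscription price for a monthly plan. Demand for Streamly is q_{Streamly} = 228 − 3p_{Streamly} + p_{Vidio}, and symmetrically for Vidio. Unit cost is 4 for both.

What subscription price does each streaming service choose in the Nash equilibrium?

48

Streamly's profit: π = (p_{Streamly} − 4)(228 − 3p_{Streamly} + p_{Vidio}).
∂π/∂p_{Streamly} = 240 − 6p_{Streamly} + p_{Vidio} = 0 ⇒ p_{Streamly} = 40 + (1/6)p_{Vidio}.
The game is symmetric, so in equilibrium p_{Vidio} = p_{Streamly}: the reaction function gives (5/6)p_{Streamly} = 40, hence p_{Streamly} = 48.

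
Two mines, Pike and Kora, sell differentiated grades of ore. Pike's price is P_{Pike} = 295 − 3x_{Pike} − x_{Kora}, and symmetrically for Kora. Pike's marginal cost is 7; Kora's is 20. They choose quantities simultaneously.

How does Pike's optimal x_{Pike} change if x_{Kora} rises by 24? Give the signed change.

-4

Mine Pike's profit: π = x_{Pike}(295 − 3x_{Pike} − x_{Kora}) − 7x_{Pike}.
∂π/∂x_{Pike} = 288 − 6x_{Pike} − x_{Kora} = 0 ⇒ x_{Pike} = 48 − (1/6)x_{Kora}.
The reaction-function slope is −1/6, so a 24-unit rise in x_{Kora} moves x_{Pike} by −1/6 × 24 = −4. Pike's best response falls — the actions are strategic substitutes.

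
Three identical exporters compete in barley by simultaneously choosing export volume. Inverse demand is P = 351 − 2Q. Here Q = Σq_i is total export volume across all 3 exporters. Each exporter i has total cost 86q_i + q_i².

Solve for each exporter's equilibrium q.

A representative exporter's profit is π_i = q_i(351 − 2Q) − 86q_i − q_i², with Q = q_i + Σ_{j≠i} q_j.
First-order condition: 265 − 6q_i − 2Σ_{j≠i} q_j = 0.
Imposing symmetry (q_j = q for all j) turns Σ_{j≠i} q_j into 2q, so 265 = 10q and q = 26.5.

26.5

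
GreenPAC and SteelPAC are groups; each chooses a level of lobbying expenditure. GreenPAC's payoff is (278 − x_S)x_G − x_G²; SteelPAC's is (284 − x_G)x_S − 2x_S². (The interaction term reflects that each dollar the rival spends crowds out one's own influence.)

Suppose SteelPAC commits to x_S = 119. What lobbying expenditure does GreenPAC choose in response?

79.5

Expanding GreenPAC's payoff: 278x_G − x_Sx_G − x_G².
∂π/∂x_G = 278 − x_S − 2x_G = 0, so x_G = 139 − 0.5x_S.
At x_S = 119: x_G = 139 − 0.5·119 = 79.5.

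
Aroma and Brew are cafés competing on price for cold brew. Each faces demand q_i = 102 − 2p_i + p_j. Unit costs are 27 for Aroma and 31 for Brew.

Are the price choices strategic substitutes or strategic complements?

strategic complements

Aroma's profit: π = (p_{Aroma} − 27)(102 − 2p_{Aroma} + p_{Brew}).
∂π/∂p_{Aroma} = 156 − 4p_{Aroma} + p_{Brew} = 0 ⇒ p_{Aroma} = 39 + 0.25p_{Brew}.
The best-response slope dp_{Aroma}/dp_{Brew} = 0.25 > 0: the reaction function is upward-sloping, so the choices are strategic complements.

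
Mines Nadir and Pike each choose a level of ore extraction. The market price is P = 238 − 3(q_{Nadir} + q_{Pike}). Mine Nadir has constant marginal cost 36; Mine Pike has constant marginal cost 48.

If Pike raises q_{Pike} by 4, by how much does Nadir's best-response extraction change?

Mine Nadir's profit: π = q_{Nadir}(238 − 3(q_{Nadir} + q_{Pike})) − 36q_{Nadir}.
∂π/∂q_{Nadir} = 202 − 6q_{Nadir} − 3q_{Pike} = 0, so q_{Nadir} = 101/3 − 0.5q_{Pike}.
The reaction-function slope is −0.5, so a 4-unit rise in q_{Pike} moves q_{Nadir} by −0.5 × 4 = −2. Nadir's best response falls — the actions are strategic substitutes.

-2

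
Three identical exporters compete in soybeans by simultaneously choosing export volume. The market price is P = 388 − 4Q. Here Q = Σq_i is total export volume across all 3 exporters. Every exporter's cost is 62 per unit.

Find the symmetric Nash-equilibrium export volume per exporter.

20.375

A representative exporter's profit is π_i = q_i(388 − 4Q) − 62q_i, with Q = q_i + Σ_{j≠i} q_j.
First-order condition: 326 − 8q_i − 4Σ_{j≠i} q_j = 0.
With identical exporters, set every q_j = q: then 326 − 8q − 8q = 0, i.e. q = 326/16 = 20.375.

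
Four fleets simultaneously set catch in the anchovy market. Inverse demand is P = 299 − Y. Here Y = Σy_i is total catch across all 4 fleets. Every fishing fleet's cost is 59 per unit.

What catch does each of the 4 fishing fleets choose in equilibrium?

48

A representative fishing fleet's profit is π_i = y_i(299 − Y) − 59y_i, with Y = y_i + Σ_{j≠i} y_j.
First-order condition: 240 − 2y_i − Σ_{j≠i} y_j = 0.
In a symmetric equilibrium every fishing fleet chooses the same y, so Σ_{j≠i} y_j = 3y. The condition becomes 240 − 5y = 0, giving y = 240/5 = 48.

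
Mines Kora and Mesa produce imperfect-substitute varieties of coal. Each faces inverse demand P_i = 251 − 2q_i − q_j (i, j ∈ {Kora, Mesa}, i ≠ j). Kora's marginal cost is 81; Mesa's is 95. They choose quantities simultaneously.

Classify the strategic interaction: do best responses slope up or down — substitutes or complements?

strategic substitutes

Mine Kora's profit: π = q_{Kora}(251 − 2q_{Kora} − q_{Mesa}) − 81q_{Kora}.
∂π/∂q_{Kora} = 170 − 4q_{Kora} − q_{Mesa} = 0 ⇒ q_{Kora} = 42.5 − 0.25q_{Mesa}.
The best-response slope dq_{Kora}/dq_{Mesa} = −0.25 < 0: the reaction function is downward-sloping, so the choices are strategic substitutes.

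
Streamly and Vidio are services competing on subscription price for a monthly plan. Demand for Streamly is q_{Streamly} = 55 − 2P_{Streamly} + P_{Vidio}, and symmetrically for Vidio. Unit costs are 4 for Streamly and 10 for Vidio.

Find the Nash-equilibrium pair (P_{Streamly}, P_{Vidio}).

21.8, 24.2

Streamly's profit: π = (P_{Streamly} − 4)(55 − 2P_{Streamly} + P_{Vidio}).
∂π/∂P_{Streamly} = 63 − 4P_{Streamly} + P_{Vidio} = 0 ⇒ P_{Streamly} = 15.75 + 0.25P_{Vidio}.
Similarly P_{Vidio} = 18.75 + 0.25P_{Streamly}.
Substituting the second reaction function into the first: P_{Streamly} = 15.75 + 0.25(18.75 + 0.25P_{Streamly}), which gives 0.9375P_{Streamly} = 20.4375 ⇒ P_{Streamly} = 21.8.
Then P_{Vidio} = 18.75 + 0.25·21.8 = 24.2.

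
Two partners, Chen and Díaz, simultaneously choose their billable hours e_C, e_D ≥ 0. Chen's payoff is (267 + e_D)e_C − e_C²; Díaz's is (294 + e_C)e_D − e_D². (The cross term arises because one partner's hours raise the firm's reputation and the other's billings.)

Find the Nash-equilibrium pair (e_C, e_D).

Expanding Chen's payoff: 267e_C + e_De_C − e_C².
∂π/∂e_C = 267 + e_D − 2e_C = 0, so e_C = 133.5 + 0.5e_D.
Likewise for Díaz: e_D = 147 + 0.5e_C.
Substituting the second reaction function into the first: e_C = 133.5 + 0.5(147 + 0.5e_C), which gives 0.75e_C = 207 ⇒ e_C = 276.
Then e_D = 147 + 0.5·276 = 285.

276, 285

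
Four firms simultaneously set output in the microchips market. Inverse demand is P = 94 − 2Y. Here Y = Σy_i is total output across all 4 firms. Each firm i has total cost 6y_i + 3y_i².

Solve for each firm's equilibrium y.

A representative firm's profit is π_i = y_i(94 − 2Y) − 6y_i − 3y_i², with Y = y_i + Σ_{j≠i} y_j.
First-order condition: 88 − 10y_i − 2Σ_{j≠i} y_j = 0.
Imposing symmetry (y_j = y for all j) turns Σ_{j≠i} y_j into 3y, so 88 = 16y and y = 5.5.

5.5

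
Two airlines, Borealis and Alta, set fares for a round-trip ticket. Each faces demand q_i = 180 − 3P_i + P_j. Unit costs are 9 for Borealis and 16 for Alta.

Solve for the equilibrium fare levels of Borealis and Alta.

42, 45

Borealis's profit: π = (P_{Borealis} − 9)(180 − 3P_{Borealis} + P_{Alta}).
∂π/∂P_{Borealis} = 207 − 6P_{Borealis} + P_{Alta} = 0 ⇒ P_{Borealis} = 34.5 + (1/6)P_{Alta}.
Similarly P_{Alta} = 38 + (1/6)P_{Borealis}.
Plugging P_{Alta} into Borealis's best response: P_{Borealis} = 34.5 + (1/6)(38 + (1/6)P_{Borealis}) ⇒ (35/36)P_{Borealis} = 245/6, so P_{Borealis} = 42.
Then P_{Alta} = 38 + (1/6)·42 = 45.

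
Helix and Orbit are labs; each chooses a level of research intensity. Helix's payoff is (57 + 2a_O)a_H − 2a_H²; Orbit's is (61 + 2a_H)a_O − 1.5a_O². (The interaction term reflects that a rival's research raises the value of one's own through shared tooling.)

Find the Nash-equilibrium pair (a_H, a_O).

Expanding Helix's payoff: 57a_H + 2a_Oa_H − 2a_H².
∂π/∂a_H = 57 + 2a_O − 4a_H = 0, so a_H = 14.25 + 0.5a_O.
Likewise for Orbit: a_O = 61/3 + (2/3)a_H.
Substituting the second reaction function into the first: a_H = 14.25 + 0.5(61/3 + (2/3)a_H), which gives (2/3)a_H = 293/12 ⇒ a_H = 36.625.
Then a_O = 61/3 + (2/3)·36.625 = 44.75.

36.625, 44.75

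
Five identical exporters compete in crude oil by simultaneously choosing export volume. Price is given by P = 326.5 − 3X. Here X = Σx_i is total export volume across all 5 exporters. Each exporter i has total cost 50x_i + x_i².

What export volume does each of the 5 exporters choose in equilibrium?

A representative exporter's profit is π_i = x_i(326.5 − 3X) − 50x_i − x_i², with X = x_i + Σ_{j≠i} x_j.
First-order condition: 276.5 − 8x_i − 3Σ_{j≠i} x_j = 0.
Imposing symmetry (x_j = x for all j) turns Σ_{j≠i} x_j into 4x, so 276.5 = 20x and x = 13.825.

13.825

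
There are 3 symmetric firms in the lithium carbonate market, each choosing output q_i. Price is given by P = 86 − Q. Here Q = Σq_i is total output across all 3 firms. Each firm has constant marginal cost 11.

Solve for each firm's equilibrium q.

18.75

A representative firm's profit is π_i = q_i(86 − Q) − 11q_i, with Q = q_i + Σ_{j≠i} q_j.
First-order condition: 75 − 2q_i − Σ_{j≠i} q_j = 0.
Imposing symmetry (q_j = q for all j) turns Σ_{j≠i} q_j into 2q, so 75 = 4q and q = 18.75.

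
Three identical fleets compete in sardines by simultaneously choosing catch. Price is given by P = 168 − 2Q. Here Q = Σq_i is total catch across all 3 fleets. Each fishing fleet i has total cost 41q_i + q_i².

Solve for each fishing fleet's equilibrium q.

A representative fishing fleet's profit is π_i = q_i(168 − 2Q) − 41q_i − q_i², with Q = q_i + Σ_{j≠i} q_j.
First-order condition: 127 − 6q_i − 2Σ_{j≠i} q_j = 0.
In a symmetric equilibrium every fishing fleet chooses the same q, so Σ_{j≠i} q_j = 2q. The condition becomes 127 − 10q = 0, giving q = 127/10 = 12.7.

12.7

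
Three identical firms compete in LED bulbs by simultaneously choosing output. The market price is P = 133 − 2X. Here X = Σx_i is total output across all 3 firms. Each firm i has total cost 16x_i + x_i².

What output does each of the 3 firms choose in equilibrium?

11.7

A representative firm's profit is π_i = x_i(133 − 2X) − 16x_i − x_i², with X = x_i + Σ_{j≠i} x_j.
First-order condition: 117 − 6x_i − 2Σ_{j≠i} x_j = 0.
With identical firms, set every x_j = x: then 117 − 6x − 4x = 0, i.e. x = 117/10 = 11.7.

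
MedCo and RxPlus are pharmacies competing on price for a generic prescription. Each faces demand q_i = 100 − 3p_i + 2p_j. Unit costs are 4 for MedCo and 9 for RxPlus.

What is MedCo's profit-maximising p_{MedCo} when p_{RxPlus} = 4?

MedCo's profit: π = (p_{MedCo} − 4)(100 − 3p_{MedCo} + 2p_{RxPlus}).
∂π/∂p_{MedCo} = 112 − 6p_{MedCo} + 2p_{RxPlus} = 0 ⇒ p_{MedCo} = 56/3 + (1/3)p_{RxPlus}.
At p_{RxPlus} = 4: p_{MedCo} = 56/3 + (1/3)·4 = 20.

20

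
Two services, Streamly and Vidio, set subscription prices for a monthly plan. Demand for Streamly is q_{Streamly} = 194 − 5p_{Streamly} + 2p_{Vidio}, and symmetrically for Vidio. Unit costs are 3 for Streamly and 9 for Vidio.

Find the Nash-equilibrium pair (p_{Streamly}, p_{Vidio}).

26.75, 29.25

Streamly's profit: π = (p_{Streamly} − 3)(194 − 5p_{Streamly} + 2p_{Vidio}).
∂π/∂p_{Streamly} = 209 − 10p_{Streamly} + 2p_{Vidio} = 0 ⇒ p_{Streamly} = 20.9 + 0.2p_{Vidio}.
Similarly p_{Vidio} = 23.9 + 0.2p_{Streamly}.
Substituting the second reaction function into the first: p_{Streamly} = 20.9 + 0.2(23.9 + 0.2p_{Streamly}), which gives 0.96p_{Streamly} = 25.68 ⇒ p_{Streamly} = 26.75.
Then p_{Vidio} = 23.9 + 0.2·26.75 = 29.25.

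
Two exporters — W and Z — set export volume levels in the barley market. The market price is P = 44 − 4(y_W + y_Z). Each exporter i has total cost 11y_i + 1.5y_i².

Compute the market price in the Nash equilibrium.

26.4

Exporter W's profit: π = y_W(44 − 4(y_W + y_Z)) − 11y_W − 1.5y_W².
∂π/∂y_W = 33 − 11y_W − 4y_Z = 0, so y_W = 3 − (4/11)y_Z.
By symmetry y_Z = y_W; substituting into the reaction function, (15/11)y_W = 3 and y_W = 2.2.
Equilibrium price: P = 44 − 4·4.4 = 26.4.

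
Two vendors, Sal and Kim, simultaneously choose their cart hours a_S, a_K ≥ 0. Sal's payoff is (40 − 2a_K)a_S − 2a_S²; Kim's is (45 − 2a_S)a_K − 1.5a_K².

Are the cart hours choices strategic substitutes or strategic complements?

Expanding Sal's payoff: 40a_S − 2a_Ka_S − 2a_S².
∂π/∂a_S = 40 − 2a_K − 4a_S = 0, so a_S = 10 − 0.5a_K.
The best-response slope da_S/da_K = −0.5 < 0: the reaction function is downward-sloping, so the choices are strategic substitutes.

strategic substitutes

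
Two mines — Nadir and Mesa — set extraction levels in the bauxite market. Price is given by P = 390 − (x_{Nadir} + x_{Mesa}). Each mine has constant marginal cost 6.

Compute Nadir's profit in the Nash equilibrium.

16384

Mine Nadir's profit: π = x_{Nadir}(390 − (x_{Nadir} + x_{Mesa})) − 6x_{Nadir}.
∂π/∂x_{Nadir} = 384 − 2x_{Nadir} − x_{Mesa} = 0, so x_{Nadir} = 192 − 0.5x_{Mesa}.
By symmetry x_{Mesa} = x_{Nadir}; substituting into the reaction function, 1.5x_{Nadir} = 192 and x_{Nadir} = 128.
Price P = 390 − 256 = 134.
Nadir's profit: (134 − 6)·128 = 16384.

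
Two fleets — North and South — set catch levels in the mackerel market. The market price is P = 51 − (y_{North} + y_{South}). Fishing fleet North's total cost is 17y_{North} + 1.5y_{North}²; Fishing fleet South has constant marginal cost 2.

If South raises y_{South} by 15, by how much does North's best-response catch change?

Fishing fleet North's profit: π = y_{North}(51 − (y_{North} + y_{South})) − 17y_{North} − 1.5y_{North}².
∂π/∂y_{North} = 34 − 5y_{North} − y_{South} = 0, so y_{North} = 6.8 − 0.2y_{South}.
The reaction-function slope is −0.2, so a 15-unit rise in y_{South} moves y_{North} by −0.2 × 15 = −3. North's best response falls — the actions are strategic substitutes.

-3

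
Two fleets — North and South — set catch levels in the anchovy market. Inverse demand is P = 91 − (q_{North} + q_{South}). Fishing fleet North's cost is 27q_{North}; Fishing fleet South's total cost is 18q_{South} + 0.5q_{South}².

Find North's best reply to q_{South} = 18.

Fishing fleet North's profit: π = q_{North}(91 − (q_{North} + q_{South})) − 27q_{North}.
∂π/∂q_{North} = 64 − 2q_{North} − q_{South} = 0, so q_{North} = 32 − 0.5q_{South}.
At q_{South} = 18: q_{North} = 32 − 0.5·18 = 23.

23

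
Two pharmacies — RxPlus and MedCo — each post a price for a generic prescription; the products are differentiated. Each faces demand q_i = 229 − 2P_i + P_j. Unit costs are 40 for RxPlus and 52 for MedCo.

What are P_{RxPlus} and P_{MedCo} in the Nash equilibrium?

RxPlus's profit: π = (P_{RxPlus} − 40)(229 − 2P_{RxPlus} + P_{MedCo}).
∂π/∂P_{RxPlus} = 309 − 4P_{RxPlus} + P_{MedCo} = 0 ⇒ P_{RxPlus} = 77.25 + 0.25P_{MedCo}.
Similarly P_{MedCo} = 83.25 + 0.25P_{RxPlus}.
Substituting the second reaction function into the first: P_{RxPlus} = 77.25 + 0.25(83.25 + 0.25P_{RxPlus}), which gives 0.9375P_{RxPlus} = 98.0625 ⇒ P_{RxPlus} = 104.6.
Then P_{MedCo} = 83.25 + 0.25·104.6 = 109.4.

104.6, 109.4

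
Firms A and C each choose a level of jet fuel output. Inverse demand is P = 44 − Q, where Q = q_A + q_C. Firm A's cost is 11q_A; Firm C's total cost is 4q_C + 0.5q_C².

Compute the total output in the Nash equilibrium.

Firm A's profit: π = q_A(44 − (q_A + q_C)) − 11q_A.
∂π/∂q_A = 33 − 2q_A − q_C = 0, so q_A = 16.5 − 0.5q_C.
For C: ∂π/∂q_C = 40 − 3q_C − q_A = 0 ⇒ q_C = 40/3 − (1/3)q_A.
Substituting the second reaction function into the first: q_A = 16.5 − 0.5(40/3 − (1/3)q_A), which gives (5/6)q_A = 59/6 ⇒ q_A = 11.8.
Then q_C = 40/3 − (1/3)·11.8 = 9.4.
Total output: 11.8 + 9.4 = 21.2.

21.2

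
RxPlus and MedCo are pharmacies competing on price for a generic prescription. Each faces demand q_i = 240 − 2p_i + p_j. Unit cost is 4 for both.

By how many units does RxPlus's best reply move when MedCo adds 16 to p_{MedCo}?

RxPlus's profit: π = (p_{RxPlus} − 4)(240 − 2p_{RxPlus} + p_{MedCo}).
∂π/∂p_{RxPlus} = 248 − 4p_{RxPlus} + p_{MedCo} = 0 ⇒ p_{RxPlus} = 62 + 0.25p_{MedCo}.
The reaction-function slope is 0.25, so a 16-unit rise in p_{MedCo} moves p_{RxPlus} by 0.25 × 16 = 4. RxPlus's best response rises — the actions are strategic complements.

4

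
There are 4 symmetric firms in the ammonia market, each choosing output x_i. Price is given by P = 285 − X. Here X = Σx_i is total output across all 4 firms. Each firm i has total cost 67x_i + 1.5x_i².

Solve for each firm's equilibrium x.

27.25

A representative firm's profit is π_i = x_i(285 − X) − 67x_i − 1.5x_i², with X = x_i + Σ_{j≠i} x_j.
First-order condition: 218 − 5x_i − Σ_{j≠i} x_j = 0.
In a symmetric equilibrium every firm chooses the same x, so Σ_{j≠i} x_j = 3x. The condition becomes 218 − 8x = 0, giving x = 218/8 = 27.25.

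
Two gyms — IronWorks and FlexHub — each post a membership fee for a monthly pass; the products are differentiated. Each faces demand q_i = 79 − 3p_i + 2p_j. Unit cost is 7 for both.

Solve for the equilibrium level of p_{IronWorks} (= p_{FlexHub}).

IronWorks's profit: π = (p_{IronWorks} − 7)(79 − 3p_{IronWorks} + 2p_{FlexHub}).
∂π/∂p_{IronWorks} = 100 − 6p_{IronWorks} + 2p_{FlexHub} = 0 ⇒ p_{IronWorks} = 50/3 + (1/3)p_{FlexHub}.
Setting p_{IronWorks} = p_{FlexHub} in the reaction function: p_{IronWorks} = 50/3 + (1/3)p_{IronWorks}, so p_{IronWorks} = (50/3) / (2/3) = 25.

25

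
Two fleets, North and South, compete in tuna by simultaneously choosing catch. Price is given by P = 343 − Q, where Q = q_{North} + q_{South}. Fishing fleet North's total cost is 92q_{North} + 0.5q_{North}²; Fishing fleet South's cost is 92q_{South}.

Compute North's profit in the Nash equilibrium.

3780.06

Fishing fleet North's profit: π = q_{North}(343 − (q_{North} + q_{South})) − 92q_{North} − 0.5q_{North}².
∂π/∂q_{North} = 251 − 3q_{North} − q_{South} = 0, so q_{North} = 251/3 − (1/3)q_{South}.
For South: ∂π/∂q_{South} = 251 − 2q_{South} − q_{North} = 0 ⇒ q_{South} = 125.5 − 0.5q_{North}.
Substituting the second reaction function into the first: q_{North} = 251/3 − (1/3)(125.5 − 0.5q_{North}), which gives (5/6)q_{North} = 251/6 ⇒ q_{North} = 50.2.
Then q_{South} = 125.5 − 0.5·50.2 = 100.4.
Price P = 343 − 150.6 = 192.4.
North's profit: (192.4 − 92)·50.2 − 0.5(50.2)² = 3780.06.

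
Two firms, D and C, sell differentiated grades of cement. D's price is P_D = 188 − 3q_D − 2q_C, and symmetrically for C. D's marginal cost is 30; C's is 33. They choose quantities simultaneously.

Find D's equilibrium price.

Firm D's profit: π = q_D(188 − 3q_D − 2q_C) − 30q_D.
∂π/∂q_D = 158 − 6q_D − 2q_C = 0 ⇒ q_D = 79/3 − (1/3)q_C.
Similarly q_C = 155/6 − (1/3)q_D.
Substituting the second reaction function into the first: q_D = 79/3 − (1/3)(155/6 − (1/3)q_D), which gives (8/9)q_D = 319/18 ⇒ q_D = 19.9375.
Then q_C = 155/6 − (1/3)·19.9375 = 19.1875.
P_D = 188 − 3·19.9375 − 2·19.1875 = 89.8125.

89.8125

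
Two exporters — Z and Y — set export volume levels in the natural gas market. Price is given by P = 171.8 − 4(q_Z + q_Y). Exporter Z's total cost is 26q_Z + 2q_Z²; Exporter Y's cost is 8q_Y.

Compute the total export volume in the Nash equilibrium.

23.67

Exporter Z's profit: π = q_Z(171.8 − 4(q_Z + q_Y)) − 26q_Z − 2q_Z².
∂π/∂q_Z = 145.8 − 12q_Z − 4q_Y = 0, so q_Z = 12.15 − (1/3)q_Y.
For Y: ∂π/∂q_Y = 163.8 − 8q_Y − 4q_Z = 0 ⇒ q_Y = 20.475 − 0.5q_Z.
Substituting the second reaction function into the first: q_Z = 12.15 − (1/3)(20.475 − 0.5q_Z), which gives (5/6)q_Z = 5.325 ⇒ q_Z = 6.39.
Then q_Y = 20.475 − 0.5·6.39 = 17.28.
Total export volume: 6.39 + 17.28 = 23.67.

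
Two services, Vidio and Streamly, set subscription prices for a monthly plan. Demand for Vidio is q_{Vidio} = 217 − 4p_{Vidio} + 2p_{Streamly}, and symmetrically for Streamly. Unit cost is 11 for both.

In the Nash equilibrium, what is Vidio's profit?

Vidio's profit: π = (p_{Vidio} − 11)(217 − 4p_{Vidio} + 2p_{Streamly}).
∂π/∂p_{Vidio} = 261 − 8p_{Vidio} + 2p_{Streamly} = 0 ⇒ p_{Vidio} = 32.625 + 0.25p_{Streamly}.
The game is symmetric, so in equilibrium p_{Streamly} = p_{Vidio}: the reaction function gives 0.75p_{Vidio} = 32.625, hence p_{Vidio} = 43.5.
q_{Vidio} = 217 − 4·43.5 + 2·43.5 = 130.
Profit = (43.5 − 11)·130 = 4225.

4225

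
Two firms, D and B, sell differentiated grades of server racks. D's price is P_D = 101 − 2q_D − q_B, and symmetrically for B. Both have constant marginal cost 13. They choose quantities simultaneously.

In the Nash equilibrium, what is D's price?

48.2

Firm D's profit: π = q_D(101 − 2q_D − q_B) − 13q_D.
∂π/∂q_D = 88 − 4q_D − q_B = 0 ⇒ q_D = 22 − 0.25q_B.
By symmetry q_B = q_D; substituting into the reaction function, 1.25q_D = 22 and q_D = 17.6.
P_D = 101 − 2·17.6 − 17.6 = 48.2.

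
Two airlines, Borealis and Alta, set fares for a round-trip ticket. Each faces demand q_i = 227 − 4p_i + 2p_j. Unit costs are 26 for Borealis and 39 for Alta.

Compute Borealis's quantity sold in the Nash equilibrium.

Borealis's profit: π = (p_{Borealis} − 26)(227 − 4p_{Borealis} + 2p_{Alta}).
∂π/∂p_{Borealis} = 331 − 8p_{Borealis} + 2p_{Alta} = 0 ⇒ p_{Borealis} = 41.375 + 0.25p_{Alta}.
Similarly p_{Alta} = 47.875 + 0.25p_{Borealis}.
Plugging p_{Alta} into Borealis's best response: p_{Borealis} = 41.375 + 0.25(47.875 + 0.25p_{Borealis}) ⇒ 0.9375p_{Borealis} = 1707/32, so p_{Borealis} = 56.9.
Then p_{Alta} = 47.875 + 0.25·56.9 = 62.1.
q_{Borealis} = 227 − 4·56.9 + 2·62.1 = 123.6.

123.6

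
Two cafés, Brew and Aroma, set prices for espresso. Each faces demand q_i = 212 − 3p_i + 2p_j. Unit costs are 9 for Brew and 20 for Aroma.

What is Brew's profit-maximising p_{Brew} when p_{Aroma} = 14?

44.5

Brew's profit: π = (p_{Brew} − 9)(212 − 3p_{Brew} + 2p_{Aroma}).
∂π/∂p_{Brew} = 239 − 6p_{Brew} + 2p_{Aroma} = 0 ⇒ p_{Brew} = 239/6 + (1/3)p_{Aroma}.
At p_{Aroma} = 14: p_{Brew} = 239/6 + (1/3)·14 = 44.5.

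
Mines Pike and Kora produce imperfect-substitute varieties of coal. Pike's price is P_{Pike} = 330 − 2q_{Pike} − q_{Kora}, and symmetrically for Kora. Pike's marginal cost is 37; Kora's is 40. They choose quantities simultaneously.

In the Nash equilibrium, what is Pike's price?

154.6

Mine Pike's profit: π = q_{Pike}(330 − 2q_{Pike} − q_{Kora}) − 37q_{Pike}.
∂π/∂q_{Pike} = 293 − 4q_{Pike} − q_{Kora} = 0 ⇒ q_{Pike} = 73.25 − 0.25q_{Kora}.
Similarly q_{Kora} = 72.5 − 0.25q_{Pike}.
Solving the two reaction functions simultaneously: (1 − (−0.25)(−0.25))q_{Pike} = 73.25 − 0.25·72.5, so 0.9375q_{Pike} = 55.125 and q_{Pike} = 58.8.
Then q_{Kora} = 72.5 − 0.25·58.8 = 57.8.
P_{Pike} = 330 − 2·58.8 − 57.8 = 154.6.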